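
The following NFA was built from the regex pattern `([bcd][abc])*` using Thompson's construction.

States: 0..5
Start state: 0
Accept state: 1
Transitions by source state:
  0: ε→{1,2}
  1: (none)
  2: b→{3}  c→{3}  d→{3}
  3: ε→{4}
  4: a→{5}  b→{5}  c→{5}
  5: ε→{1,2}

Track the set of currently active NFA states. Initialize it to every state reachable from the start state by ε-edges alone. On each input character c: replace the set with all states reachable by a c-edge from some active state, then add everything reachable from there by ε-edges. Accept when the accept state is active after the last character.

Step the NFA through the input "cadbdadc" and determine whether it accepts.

Answer: ACCEPT

Trace:
initial (ε-close {0}): {0,1,2}
'c' @ 1: {3,4}
'a' @ 2: {1,2,5}  (accept∈set)
'd' @ 3: {3,4}
'b' @ 4: {1,2,5}  (accept∈set)
'd' @ 5: {3,4}
'a' @ 6: {1,2,5}  (accept∈set)
'd' @ 7: {3,4}
'c' @ 8: {1,2,5}  (accept∈set)
final: {1,2,5}; accept 1 in set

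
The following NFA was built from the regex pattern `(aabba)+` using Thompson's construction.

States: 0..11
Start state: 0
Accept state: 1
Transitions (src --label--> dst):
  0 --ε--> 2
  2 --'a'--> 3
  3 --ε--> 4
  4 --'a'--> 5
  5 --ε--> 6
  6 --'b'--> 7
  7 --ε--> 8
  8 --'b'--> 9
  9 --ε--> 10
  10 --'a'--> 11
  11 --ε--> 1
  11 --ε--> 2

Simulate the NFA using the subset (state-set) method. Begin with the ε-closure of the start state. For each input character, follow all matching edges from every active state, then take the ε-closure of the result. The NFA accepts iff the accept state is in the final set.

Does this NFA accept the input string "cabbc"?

Answer: REJECT

Derivation:
start: ε-closure({0}) = {0,2}
'c' @ 1: {}  — no active states
rest 'abbc' ignored (set empty)
final: {}; accept 1 not in set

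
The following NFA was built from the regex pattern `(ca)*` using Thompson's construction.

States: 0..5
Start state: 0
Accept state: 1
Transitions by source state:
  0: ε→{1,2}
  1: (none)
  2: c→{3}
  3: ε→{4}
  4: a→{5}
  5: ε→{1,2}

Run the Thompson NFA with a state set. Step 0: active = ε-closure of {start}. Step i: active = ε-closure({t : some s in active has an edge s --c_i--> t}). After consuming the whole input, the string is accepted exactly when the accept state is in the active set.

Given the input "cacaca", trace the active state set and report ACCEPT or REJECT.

Answer: ACCEPT

Steps:
S₀ = ε-closure({0}) = {0,1,2}
'c' @ 1: {3,4}
'a' @ 2: {1,2,5}  ✓accept
'c' @ 3: {3,4}
'a' @ 4: {1,2,5}  ✓accept
'c' @ 5: {3,4}
'a' @ 6: {1,2,5}  ✓accept
end set {1,2,5} — state 1 in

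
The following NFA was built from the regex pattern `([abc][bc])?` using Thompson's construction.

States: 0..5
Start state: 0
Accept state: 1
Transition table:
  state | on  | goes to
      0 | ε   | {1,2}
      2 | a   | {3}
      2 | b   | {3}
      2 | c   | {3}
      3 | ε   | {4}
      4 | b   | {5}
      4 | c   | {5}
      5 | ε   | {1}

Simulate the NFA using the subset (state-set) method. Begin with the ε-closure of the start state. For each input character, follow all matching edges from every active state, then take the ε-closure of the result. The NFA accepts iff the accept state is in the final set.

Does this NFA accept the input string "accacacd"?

Answer: REJECT

Steps:
S₀ = ε-closure({0}) = {0,1,2}
'a' @ 1: {3,4}
'c' @ 2: {1,5}  [accepting]
'c' @ 3: {}  — dead — no transitions
rest 'acacd' ignored (set empty)
final: {}; accept 1 not in set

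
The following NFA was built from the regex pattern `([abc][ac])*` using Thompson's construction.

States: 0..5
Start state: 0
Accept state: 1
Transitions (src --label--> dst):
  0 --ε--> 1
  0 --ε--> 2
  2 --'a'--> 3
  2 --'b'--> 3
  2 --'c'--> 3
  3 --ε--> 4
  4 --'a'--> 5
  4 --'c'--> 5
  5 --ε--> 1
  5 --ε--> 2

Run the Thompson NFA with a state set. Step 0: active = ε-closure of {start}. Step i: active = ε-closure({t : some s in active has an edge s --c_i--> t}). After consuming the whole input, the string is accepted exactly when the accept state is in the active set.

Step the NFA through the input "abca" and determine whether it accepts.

Answer: REJECT

Steps:
start: ε-closure({0}) = {0,1,2}
'a' @ 1: {3,4}
'b' @ 2: {}  — no active states
rest 'ca' ignored (set empty)
final: {}; accept 1 not in set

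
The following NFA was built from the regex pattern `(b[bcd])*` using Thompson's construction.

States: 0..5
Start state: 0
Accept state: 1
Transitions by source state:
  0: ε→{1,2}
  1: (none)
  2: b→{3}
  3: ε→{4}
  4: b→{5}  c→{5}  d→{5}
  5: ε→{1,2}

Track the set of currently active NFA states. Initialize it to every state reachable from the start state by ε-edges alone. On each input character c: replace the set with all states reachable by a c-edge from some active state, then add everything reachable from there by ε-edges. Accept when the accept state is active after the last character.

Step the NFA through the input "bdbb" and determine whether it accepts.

Answer: ACCEPT

Steps:
initial (ε-close {0}): {0,1,2}
'b' @ 1: {3,4}
'd' @ 2: {1,2,5}  (accept∈set)
'b' @ 3: {3,4}
'b' @ 4: {1,2,5}  (accept∈set)
after full input: {1,2,5}  (accept=1 in)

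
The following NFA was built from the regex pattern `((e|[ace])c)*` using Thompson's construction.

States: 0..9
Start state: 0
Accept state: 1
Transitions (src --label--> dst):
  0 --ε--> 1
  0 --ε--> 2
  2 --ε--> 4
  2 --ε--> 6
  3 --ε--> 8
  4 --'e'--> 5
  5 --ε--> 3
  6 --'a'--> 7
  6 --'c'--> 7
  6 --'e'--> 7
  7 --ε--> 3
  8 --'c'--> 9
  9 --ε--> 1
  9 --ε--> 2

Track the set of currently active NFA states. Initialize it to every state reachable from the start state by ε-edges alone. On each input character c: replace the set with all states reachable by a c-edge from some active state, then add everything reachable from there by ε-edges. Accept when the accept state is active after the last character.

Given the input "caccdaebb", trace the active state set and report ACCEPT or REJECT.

initial (ε-close {0}): {0,1,2,4,6}
'c' @ 1: {3,7,8}
'a' @ 2: {}  — dead — no transitions
rest 'ccdaebb' ignored (set empty)
end set {} — state 1 not in

Answer: REJECT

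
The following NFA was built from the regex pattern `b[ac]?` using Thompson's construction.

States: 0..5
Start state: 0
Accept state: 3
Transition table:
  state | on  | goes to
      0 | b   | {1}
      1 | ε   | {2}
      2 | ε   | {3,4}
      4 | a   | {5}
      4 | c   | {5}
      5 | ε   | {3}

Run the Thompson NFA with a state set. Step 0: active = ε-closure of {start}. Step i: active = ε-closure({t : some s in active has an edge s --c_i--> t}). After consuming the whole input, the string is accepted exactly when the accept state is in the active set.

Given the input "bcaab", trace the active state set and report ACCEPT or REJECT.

S₀ = ε-closure({0}) = {0}
'b' @ 1: {1,2,3,4}  (accept∈set)
'c' @ 2: {3,5}  (accept∈set)
'a' @ 3: {}  — no active states
rest 'ab' ignored (set empty)
end set {} — state 3 not in

Answer: REJECT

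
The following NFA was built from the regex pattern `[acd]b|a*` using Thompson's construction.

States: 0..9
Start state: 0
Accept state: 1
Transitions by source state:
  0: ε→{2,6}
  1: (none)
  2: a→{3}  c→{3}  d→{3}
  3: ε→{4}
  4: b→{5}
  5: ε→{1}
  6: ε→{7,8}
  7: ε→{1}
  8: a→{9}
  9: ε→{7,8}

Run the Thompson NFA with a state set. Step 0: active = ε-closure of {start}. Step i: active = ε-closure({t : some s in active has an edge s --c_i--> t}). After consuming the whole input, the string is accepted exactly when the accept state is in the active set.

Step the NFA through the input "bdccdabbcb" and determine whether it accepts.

Answer: REJECT

Steps:
S₀ = ε-closure({0}) = {0,1,2,6,7,8}
'b' @ 1: {}  — no active states
rest 'dccdabbcb' ignored (set empty)
final: {}; accept 1 not in set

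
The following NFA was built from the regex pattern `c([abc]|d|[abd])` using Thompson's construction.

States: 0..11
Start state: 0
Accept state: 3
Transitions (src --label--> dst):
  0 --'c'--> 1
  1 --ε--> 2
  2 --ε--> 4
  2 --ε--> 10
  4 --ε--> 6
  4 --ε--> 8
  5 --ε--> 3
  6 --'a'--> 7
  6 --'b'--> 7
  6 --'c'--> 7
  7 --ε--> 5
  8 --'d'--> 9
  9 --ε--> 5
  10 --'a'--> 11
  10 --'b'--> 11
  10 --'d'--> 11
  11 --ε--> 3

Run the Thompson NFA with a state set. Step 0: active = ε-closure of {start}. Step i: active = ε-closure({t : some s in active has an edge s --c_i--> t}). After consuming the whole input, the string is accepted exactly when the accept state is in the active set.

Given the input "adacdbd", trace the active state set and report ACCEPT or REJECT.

Answer: REJECT

Trace:
initial (ε-close {0}): {0}
'a' @ 1: {}  — dead — no transitions
rest 'dacdbd' ignored (set empty)
end set {} — state 3 not in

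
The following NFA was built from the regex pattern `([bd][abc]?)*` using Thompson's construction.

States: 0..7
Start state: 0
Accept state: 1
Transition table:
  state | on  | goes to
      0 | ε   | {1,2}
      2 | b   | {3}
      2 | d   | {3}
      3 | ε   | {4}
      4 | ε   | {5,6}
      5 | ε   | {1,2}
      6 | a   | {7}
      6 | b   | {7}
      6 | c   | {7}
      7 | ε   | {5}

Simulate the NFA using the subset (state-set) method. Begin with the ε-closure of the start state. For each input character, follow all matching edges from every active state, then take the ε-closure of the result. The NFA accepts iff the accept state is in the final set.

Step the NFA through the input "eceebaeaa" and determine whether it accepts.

Answer: REJECT

Trace:
start: ε-closure({0}) = {0,1,2}
'e' @ 1: {}  — no active states
rest 'ceebaeaa' ignored (set empty)
after full input: {}  (accept=1 not in)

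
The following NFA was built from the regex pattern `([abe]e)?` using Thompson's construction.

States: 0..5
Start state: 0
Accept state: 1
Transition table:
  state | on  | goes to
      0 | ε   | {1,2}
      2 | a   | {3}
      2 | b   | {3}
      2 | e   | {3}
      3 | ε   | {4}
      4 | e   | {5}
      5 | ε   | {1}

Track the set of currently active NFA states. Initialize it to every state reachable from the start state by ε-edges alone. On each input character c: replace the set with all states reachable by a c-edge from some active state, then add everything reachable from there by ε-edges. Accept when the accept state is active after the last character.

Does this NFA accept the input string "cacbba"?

start: ε-closure({0}) = {0,1,2}
'c' @ 1: {}  — no active states
rest 'acbba' ignored (set empty)
end set {} — state 1 not in

Answer: REJECT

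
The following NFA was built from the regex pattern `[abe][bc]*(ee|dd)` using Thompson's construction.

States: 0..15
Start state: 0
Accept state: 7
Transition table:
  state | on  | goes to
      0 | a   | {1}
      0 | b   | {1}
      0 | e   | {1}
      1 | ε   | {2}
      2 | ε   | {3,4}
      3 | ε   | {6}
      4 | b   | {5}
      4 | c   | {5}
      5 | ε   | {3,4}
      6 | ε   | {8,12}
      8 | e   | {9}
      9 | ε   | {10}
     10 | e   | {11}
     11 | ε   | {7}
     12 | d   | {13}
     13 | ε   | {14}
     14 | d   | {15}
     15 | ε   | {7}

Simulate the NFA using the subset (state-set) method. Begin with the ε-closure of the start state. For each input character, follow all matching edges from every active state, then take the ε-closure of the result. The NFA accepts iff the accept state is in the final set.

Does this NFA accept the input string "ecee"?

initial (ε-close {0}): {0}
'e' @ 1: {1,2,3,4,6,8,12}
'c' @ 2: {3,4,5,6,8,12}
'e' @ 3: {9,10}
'e' @ 4: {7,11}  (accept∈set)
end set {7,11} — state 7 in

Answer: ACCEPT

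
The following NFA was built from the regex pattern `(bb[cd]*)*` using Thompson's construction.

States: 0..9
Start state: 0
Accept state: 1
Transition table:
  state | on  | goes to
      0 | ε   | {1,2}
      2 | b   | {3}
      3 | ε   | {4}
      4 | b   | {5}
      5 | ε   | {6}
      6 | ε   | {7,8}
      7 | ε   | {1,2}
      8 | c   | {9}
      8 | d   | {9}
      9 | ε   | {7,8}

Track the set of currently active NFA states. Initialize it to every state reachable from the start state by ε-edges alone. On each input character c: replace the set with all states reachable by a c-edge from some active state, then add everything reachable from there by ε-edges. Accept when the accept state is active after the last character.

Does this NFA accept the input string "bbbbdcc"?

start: ε-closure({0}) = {0,1,2}
'b' @ 1: {3,4}
'b' @ 2: {1,2,5,6,7,8}  [accepting]
'b' @ 3: {3,4}
'b' @ 4: {1,2,5,6,7,8}  [accepting]
'd' @ 5: {1,2,7,8,9}  [accepting]
'c' @ 6: {1,2,7,8,9}  [accepting]
'c' @ 7: {1,2,7,8,9}  [accepting]
final: {1,2,7,8,9}; accept 1 in set

Answer: ACCEPT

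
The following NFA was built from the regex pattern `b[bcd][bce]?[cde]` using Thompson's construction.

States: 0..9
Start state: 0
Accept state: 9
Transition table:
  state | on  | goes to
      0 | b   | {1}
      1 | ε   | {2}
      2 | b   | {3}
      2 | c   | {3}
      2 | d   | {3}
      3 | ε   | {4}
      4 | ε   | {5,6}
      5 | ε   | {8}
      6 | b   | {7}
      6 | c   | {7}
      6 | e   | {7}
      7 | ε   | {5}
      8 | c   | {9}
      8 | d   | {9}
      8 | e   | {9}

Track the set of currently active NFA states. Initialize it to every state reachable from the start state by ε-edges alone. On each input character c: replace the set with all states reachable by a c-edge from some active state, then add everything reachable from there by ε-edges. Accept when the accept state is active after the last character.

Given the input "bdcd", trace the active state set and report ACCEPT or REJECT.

initial (ε-close {0}): {0}
'b' @ 1: {1,2}
'd' @ 2: {3,4,5,6,8}
'c' @ 3: {5,7,8,9}  ✓accept
'd' @ 4: {9}  ✓accept
after full input: {9}  (accept=9 in)

Answer: ACCEPT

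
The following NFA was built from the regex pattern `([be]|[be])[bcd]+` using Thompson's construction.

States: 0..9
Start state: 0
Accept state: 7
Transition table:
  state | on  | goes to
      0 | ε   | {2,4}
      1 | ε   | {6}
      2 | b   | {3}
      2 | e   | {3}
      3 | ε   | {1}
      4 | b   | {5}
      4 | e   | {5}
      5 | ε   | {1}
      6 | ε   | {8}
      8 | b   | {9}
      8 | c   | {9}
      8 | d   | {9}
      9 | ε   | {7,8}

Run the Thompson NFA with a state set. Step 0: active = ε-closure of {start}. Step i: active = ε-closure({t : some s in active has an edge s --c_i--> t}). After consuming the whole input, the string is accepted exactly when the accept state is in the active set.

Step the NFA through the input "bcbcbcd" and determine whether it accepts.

Answer: ACCEPT

Derivation:
start: ε-closure({0}) = {0,2,4}
'b' @ 1: {1,3,5,6,8}
'c' @ 2: {7,8,9}  [accepting]
'b' @ 3: {7,8,9}  [accepting]
'c' @ 4: {7,8,9}  [accepting]
'b' @ 5: {7,8,9}  [accepting]
'c' @ 6: {7,8,9}  [accepting]
'd' @ 7: {7,8,9}  [accepting]
after full input: {7,8,9}  (accept=7 in)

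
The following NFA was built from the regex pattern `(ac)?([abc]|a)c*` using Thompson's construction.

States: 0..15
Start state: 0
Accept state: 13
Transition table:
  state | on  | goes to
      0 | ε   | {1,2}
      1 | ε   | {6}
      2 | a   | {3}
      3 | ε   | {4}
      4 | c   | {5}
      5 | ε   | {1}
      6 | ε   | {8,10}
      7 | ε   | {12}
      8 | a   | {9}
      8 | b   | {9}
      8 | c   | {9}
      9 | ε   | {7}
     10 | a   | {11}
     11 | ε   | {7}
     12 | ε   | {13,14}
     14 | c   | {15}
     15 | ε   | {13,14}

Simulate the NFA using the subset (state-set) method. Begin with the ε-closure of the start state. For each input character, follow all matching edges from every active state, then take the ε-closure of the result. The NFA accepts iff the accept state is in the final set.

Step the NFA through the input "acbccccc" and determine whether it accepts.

Answer: ACCEPT

Derivation:
initial (ε-close {0}): {0,1,2,6,8,10}
'a' @ 1: {3,4,7,9,11,12,13,14}  (accept∈set)
'c' @ 2: {1,5,6,8,10,13,14,15}  (accept∈set)
'b' @ 3: {7,9,12,13,14}  (accept∈set)
'c' @ 4: {13,14,15}  (accept∈set)
'c' @ 5: {13,14,15}  (accept∈set)
'c' @ 6: {13,14,15}  (accept∈set)
'c' @ 7: {13,14,15}  (accept∈set)
'c' @ 8: {13,14,15}  (accept∈set)
end set {13,14,15} — state 13 in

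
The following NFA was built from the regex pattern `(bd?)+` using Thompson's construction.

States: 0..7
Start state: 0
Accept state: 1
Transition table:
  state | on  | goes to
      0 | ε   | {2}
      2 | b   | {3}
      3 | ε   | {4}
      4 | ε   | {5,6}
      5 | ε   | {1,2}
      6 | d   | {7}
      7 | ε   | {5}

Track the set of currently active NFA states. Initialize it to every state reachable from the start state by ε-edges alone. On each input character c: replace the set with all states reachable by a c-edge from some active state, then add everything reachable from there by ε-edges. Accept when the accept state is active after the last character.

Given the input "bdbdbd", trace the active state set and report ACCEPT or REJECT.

Answer: ACCEPT

Trace:
initial (ε-close {0}): {0,2}
'b' @ 1: {1,2,3,4,5,6}  [accepting]
'd' @ 2: {1,2,5,7}  [accepting]
'b' @ 3: {1,2,3,4,5,6}  [accepting]
'd' @ 4: {1,2,5,7}  [accepting]
'b' @ 5: {1,2,3,4,5,6}  [accepting]
'd' @ 6: {1,2,5,7}  [accepting]
after full input: {1,2,5,7}  (accept=1 in)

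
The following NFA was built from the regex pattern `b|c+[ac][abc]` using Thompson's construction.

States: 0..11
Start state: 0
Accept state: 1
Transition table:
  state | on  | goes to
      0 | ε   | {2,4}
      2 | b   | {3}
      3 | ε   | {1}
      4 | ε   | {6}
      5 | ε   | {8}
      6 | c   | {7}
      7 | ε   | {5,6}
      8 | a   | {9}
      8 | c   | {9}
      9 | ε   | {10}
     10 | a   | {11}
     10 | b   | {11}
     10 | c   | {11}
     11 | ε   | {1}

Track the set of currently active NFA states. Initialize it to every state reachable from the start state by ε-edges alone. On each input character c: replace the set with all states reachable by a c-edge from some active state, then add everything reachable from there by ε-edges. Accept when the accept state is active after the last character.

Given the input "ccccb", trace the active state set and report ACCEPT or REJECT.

start: ε-closure({0}) = {0,2,4,6}
'c' @ 1: {5,6,7,8}
'c' @ 2: {5,6,7,8,9,10}
'c' @ 3: {1,5,6,7,8,9,10,11}  (accept∈set)
'c' @ 4: {1,5,6,7,8,9,10,11}  (accept∈set)
'b' @ 5: {1,11}  (accept∈set)
final: {1,11}; accept 1 in set

Answer: ACCEPT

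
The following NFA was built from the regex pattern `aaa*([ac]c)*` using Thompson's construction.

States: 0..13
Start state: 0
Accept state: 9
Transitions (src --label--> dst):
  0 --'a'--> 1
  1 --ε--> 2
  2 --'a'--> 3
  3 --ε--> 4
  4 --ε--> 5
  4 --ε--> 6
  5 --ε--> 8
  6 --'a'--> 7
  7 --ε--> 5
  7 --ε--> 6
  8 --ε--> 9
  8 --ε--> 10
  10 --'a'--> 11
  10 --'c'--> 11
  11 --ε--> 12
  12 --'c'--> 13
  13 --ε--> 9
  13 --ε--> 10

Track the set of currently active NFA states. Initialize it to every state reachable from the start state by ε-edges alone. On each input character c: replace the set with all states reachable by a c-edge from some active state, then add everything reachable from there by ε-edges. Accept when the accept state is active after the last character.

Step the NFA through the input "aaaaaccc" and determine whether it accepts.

initial (ε-close {0}): {0}
'a' @ 1: {1,2}
'a' @ 2: {3,4,5,6,8,9,10}  (accept∈set)
'a' @ 3: {5,6,7,8,9,10,11,12}  (accept∈set)
'a' @ 4: {5,6,7,8,9,10,11,12}  (accept∈set)
'a' @ 5: {5,6,7,8,9,10,11,12}  (accept∈set)
'c' @ 6: {9,10,11,12,13}  (accept∈set)
'c' @ 7: {9,10,11,12,13}  (accept∈set)
'c' @ 8: {9,10,11,12,13}  (accept∈set)
end set {9,10,11,12,13} — state 9 in

Answer: ACCEPT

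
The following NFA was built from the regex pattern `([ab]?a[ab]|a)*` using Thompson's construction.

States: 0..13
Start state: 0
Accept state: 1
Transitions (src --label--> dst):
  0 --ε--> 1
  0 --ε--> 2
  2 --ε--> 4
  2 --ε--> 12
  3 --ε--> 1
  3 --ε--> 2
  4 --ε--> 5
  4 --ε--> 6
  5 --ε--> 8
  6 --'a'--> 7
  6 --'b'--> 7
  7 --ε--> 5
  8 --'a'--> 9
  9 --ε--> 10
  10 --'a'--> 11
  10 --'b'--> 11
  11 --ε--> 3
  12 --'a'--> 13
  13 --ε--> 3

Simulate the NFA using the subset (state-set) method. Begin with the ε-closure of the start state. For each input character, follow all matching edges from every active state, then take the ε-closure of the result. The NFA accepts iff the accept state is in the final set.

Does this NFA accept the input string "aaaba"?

Answer: ACCEPT

Trace:
S₀ = ε-closure({0}) = {0,1,2,4,5,6,8,12}
'a' @ 1: {1,2,3,4,5,6,7,8,9,10,12,13}  [accepting]
'a' @ 2: {1,2,3,4,5,6,7,8,9,10,11,12,13}  [accepting]
'a' @ 3: {1,2,3,4,5,6,7,8,9,10,11,12,13}  [accepting]
'b' @ 4: {1,2,3,4,5,6,7,8,11,12}  [accepting]
'a' @ 5: {1,2,3,4,5,6,7,8,9,10,12,13}  [accepting]
after full input: {1,2,3,4,5,6,7,8,9,10,12,13}  (accept=1 in)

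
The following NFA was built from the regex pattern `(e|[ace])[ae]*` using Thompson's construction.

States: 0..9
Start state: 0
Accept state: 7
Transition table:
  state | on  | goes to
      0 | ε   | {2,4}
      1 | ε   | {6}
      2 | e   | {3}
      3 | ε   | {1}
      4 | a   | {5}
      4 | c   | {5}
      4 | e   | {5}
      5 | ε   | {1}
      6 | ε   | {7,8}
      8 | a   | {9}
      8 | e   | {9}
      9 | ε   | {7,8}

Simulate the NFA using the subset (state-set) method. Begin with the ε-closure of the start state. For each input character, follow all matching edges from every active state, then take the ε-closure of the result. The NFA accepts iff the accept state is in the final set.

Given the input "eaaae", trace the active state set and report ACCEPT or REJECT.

Answer: ACCEPT

Trace:
start: ε-closure({0}) = {0,2,4}
'e' @ 1: {1,3,5,6,7,8}  (accept∈set)
'a' @ 2: {7,8,9}  (accept∈set)
'a' @ 3: {7,8,9}  (accept∈set)
'a' @ 4: {7,8,9}  (accept∈set)
'e' @ 5: {7,8,9}  (accept∈set)
end set {7,8,9} — state 7 in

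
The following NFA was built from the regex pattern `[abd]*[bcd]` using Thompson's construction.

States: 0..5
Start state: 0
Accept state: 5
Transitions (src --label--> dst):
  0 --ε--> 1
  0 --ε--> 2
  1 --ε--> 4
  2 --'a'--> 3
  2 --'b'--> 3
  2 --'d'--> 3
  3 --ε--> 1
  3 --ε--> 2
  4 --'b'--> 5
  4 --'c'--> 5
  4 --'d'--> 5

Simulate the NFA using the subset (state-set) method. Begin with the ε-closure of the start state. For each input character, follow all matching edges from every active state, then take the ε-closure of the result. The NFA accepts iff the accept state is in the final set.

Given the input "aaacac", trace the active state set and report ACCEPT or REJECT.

start: ε-closure({0}) = {0,1,2,4}
'a' @ 1: {1,2,3,4}
'a' @ 2: {1,2,3,4}
'a' @ 3: {1,2,3,4}
'c' @ 4: {5}  [accepting]
'a' @ 5: {}  — dead — no transitions
rest 'c' ignored (set empty)
final: {}; accept 5 not in set

Answer: REJECT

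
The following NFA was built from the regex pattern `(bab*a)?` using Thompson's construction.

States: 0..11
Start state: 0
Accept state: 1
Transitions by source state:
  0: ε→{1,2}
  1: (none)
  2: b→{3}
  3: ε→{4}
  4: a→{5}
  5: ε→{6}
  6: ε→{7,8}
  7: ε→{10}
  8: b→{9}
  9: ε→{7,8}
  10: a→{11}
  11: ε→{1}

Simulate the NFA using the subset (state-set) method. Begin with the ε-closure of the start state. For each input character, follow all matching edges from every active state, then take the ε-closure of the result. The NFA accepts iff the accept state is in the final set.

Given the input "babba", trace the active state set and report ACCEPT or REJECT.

Answer: ACCEPT

Derivation:
S₀ = ε-closure({0}) = {0,1,2}
'b' @ 1: {3,4}
'a' @ 2: {5,6,7,8,10}
'b' @ 3: {7,8,9,10}
'b' @ 4: {7,8,9,10}
'a' @ 5: {1,11}  [accepting]
after full input: {1,11}  (accept=1 in)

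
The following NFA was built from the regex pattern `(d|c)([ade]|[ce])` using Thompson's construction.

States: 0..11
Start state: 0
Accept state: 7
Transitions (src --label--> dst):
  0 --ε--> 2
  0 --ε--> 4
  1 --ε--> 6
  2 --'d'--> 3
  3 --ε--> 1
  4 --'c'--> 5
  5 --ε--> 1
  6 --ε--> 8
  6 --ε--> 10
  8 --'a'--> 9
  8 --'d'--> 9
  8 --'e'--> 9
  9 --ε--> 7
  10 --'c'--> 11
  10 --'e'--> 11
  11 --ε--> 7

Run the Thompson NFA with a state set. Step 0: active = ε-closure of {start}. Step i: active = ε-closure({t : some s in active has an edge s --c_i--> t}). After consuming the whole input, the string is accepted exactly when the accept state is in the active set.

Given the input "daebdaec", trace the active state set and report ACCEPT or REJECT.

Answer: REJECT

Trace:
S₀ = ε-closure({0}) = {0,2,4}
'd' @ 1: {1,3,6,8,10}
'a' @ 2: {7,9}  (accept∈set)
'e' @ 3: {}  — no active states
rest 'bdaec' ignored (set empty)
after full input: {}  (accept=7 not in)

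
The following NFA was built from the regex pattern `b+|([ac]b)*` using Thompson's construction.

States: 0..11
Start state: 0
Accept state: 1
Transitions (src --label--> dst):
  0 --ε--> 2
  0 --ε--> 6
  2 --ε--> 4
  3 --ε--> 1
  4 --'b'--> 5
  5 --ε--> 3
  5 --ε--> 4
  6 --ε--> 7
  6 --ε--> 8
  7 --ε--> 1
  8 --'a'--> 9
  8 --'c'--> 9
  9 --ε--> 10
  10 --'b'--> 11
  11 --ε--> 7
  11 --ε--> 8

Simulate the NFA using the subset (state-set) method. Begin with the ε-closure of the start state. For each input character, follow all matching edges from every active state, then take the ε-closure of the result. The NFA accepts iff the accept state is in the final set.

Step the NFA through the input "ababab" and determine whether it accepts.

Answer: ACCEPT

Derivation:
initial (ε-close {0}): {0,1,2,4,6,7,8}
'a' @ 1: {9,10}
'b' @ 2: {1,7,8,11}  [accepting]
'a' @ 3: {9,10}
'b' @ 4: {1,7,8,11}  [accepting]
'a' @ 5: {9,10}
'b' @ 6: {1,7,8,11}  [accepting]
final: {1,7,8,11}; accept 1 in set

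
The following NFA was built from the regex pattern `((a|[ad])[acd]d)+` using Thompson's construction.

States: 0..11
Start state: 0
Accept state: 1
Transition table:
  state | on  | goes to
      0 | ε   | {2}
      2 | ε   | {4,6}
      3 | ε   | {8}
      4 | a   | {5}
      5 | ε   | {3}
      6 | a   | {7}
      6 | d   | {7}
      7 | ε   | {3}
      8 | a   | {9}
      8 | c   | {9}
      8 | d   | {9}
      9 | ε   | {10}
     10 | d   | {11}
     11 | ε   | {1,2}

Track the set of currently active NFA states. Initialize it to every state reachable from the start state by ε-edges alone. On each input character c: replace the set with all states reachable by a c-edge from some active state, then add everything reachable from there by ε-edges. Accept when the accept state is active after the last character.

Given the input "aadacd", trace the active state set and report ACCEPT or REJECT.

Answer: ACCEPT

Trace:
S₀ = ε-closure({0}) = {0,2,4,6}
'a' @ 1: {3,5,7,8}
'a' @ 2: {9,10}
'd' @ 3: {1,2,4,6,11}  (accept∈set)
'a' @ 4: {3,5,7,8}
'c' @ 5: {9,10}
'd' @ 6: {1,2,4,6,11}  (accept∈set)
end set {1,2,4,6,11} — state 1 in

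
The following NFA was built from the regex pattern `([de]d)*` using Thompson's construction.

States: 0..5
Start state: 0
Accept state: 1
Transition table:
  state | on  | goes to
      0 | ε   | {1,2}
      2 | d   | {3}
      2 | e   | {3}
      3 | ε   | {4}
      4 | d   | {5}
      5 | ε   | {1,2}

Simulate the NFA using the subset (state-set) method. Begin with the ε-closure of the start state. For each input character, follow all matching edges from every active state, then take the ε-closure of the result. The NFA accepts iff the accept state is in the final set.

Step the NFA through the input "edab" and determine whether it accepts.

Answer: REJECT

Trace:
initial (ε-close {0}): {0,1,2}
'e' @ 1: {3,4}
'd' @ 2: {1,2,5}  ✓accept
'a' @ 3: {}  — no active states
rest 'b' ignored (set empty)
end set {} — state 1 not in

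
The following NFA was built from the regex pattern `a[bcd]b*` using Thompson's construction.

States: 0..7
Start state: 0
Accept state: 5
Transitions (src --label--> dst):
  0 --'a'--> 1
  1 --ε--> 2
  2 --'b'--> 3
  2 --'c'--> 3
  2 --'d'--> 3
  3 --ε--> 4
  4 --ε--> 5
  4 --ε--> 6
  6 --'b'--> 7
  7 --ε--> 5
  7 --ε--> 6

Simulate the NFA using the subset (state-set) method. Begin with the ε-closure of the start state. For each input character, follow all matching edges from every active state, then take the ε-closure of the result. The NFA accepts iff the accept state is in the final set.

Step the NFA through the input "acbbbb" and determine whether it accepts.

initial (ε-close {0}): {0}
'a' @ 1: {1,2}
'c' @ 2: {3,4,5,6}  [accepting]
'b' @ 3: {5,6,7}  [accepting]
'b' @ 4: {5,6,7}  [accepting]
'b' @ 5: {5,6,7}  [accepting]
'b' @ 6: {5,6,7}  [accepting]
final: {5,6,7}; accept 5 in set

Answer: ACCEPT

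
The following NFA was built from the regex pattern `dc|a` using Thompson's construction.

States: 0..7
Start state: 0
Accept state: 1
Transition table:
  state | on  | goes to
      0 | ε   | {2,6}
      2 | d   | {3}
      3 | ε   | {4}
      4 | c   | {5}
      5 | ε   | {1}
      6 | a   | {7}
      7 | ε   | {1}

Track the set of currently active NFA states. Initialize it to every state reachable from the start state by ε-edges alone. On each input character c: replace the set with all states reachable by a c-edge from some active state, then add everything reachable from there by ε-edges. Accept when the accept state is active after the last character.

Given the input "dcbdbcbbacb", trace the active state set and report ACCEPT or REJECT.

initial (ε-close {0}): {0,2,6}
'd' @ 1: {3,4}
'c' @ 2: {1,5}  ✓accept
'b' @ 3: {}  — state set empty
rest 'dbcbbacb' ignored (set empty)
final: {}; accept 1 not in set

Answer: REJECT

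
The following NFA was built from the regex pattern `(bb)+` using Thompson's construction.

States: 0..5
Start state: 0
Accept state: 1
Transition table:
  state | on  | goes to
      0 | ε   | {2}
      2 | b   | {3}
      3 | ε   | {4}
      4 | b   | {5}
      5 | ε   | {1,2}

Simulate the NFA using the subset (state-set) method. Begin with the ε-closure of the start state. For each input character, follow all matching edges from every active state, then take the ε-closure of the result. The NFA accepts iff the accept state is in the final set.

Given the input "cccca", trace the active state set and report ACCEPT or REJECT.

Answer: REJECT

Steps:
S₀ = ε-closure({0}) = {0,2}
'c' @ 1: {}  — dead — no transitions
rest 'ccca' ignored (set empty)
final: {}; accept 1 not in set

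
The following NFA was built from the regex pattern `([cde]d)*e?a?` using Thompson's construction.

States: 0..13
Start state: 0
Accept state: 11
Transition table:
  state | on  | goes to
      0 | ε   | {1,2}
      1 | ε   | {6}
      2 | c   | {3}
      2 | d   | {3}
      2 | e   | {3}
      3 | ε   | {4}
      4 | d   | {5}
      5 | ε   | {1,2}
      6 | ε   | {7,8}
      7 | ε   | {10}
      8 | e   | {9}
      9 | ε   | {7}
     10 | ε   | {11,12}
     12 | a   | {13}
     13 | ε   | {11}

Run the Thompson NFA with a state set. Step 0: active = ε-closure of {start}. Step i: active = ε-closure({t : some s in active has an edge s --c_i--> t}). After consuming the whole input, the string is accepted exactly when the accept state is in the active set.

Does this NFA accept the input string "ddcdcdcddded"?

Answer: ACCEPT

Trace:
S₀ = ε-closure({0}) = {0,1,2,6,7,8,10,11,12}
'd' @ 1: {3,4}
'd' @ 2: {1,2,5,6,7,8,10,11,12}  (accept∈set)
'c' @ 3: {3,4}
'd' @ 4: {1,2,5,6,7,8,10,11,12}  (accept∈set)
'c' @ 5: {3,4}
'd' @ 6: {1,2,5,6,7,8,10,11,12}  (accept∈set)
'c' @ 7: {3,4}
'd' @ 8: {1,2,5,6,7,8,10,11,12}  (accept∈set)
'd' @ 9: {3,4}
'd' @ 10: {1,2,5,6,7,8,10,11,12}  (accept∈set)
'e' @ 11: {3,4,7,9,10,11,12}  (accept∈set)
'd' @ 12: {1,2,5,6,7,8,10,11,12}  (accept∈set)
after full input: {1,2,5,6,7,8,10,11,12}  (accept=11 in)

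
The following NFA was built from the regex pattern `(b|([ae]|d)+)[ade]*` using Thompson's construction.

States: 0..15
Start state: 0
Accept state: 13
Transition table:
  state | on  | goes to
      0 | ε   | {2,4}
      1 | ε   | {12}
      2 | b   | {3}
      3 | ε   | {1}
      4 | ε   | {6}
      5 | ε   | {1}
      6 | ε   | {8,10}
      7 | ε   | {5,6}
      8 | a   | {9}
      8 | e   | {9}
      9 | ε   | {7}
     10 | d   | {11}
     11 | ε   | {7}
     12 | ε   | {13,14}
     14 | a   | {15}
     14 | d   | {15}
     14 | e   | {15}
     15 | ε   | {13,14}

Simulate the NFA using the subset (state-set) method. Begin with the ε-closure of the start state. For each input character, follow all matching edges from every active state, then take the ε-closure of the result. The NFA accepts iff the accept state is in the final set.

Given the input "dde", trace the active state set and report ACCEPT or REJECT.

Answer: ACCEPT

Trace:
S₀ = ε-closure({0}) = {0,2,4,6,8,10}
'd' @ 1: {1,5,6,7,8,10,11,12,13,14}  [accepting]
'd' @ 2: {1,5,6,7,8,10,11,12,13,14,15}  [accepting]
'e' @ 3: {1,5,6,7,8,9,10,12,13,14,15}  [accepting]
final: {1,5,6,7,8,9,10,12,13,14,15}; accept 13 in set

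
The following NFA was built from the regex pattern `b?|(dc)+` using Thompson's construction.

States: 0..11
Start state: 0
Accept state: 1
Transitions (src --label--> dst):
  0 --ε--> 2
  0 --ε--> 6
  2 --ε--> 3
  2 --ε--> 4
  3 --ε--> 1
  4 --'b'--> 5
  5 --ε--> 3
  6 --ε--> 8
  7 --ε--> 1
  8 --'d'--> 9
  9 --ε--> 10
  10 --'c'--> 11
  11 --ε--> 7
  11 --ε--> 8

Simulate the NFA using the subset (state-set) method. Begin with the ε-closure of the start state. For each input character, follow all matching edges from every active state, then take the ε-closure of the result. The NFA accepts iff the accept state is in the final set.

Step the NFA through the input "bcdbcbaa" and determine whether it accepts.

S₀ = ε-closure({0}) = {0,1,2,3,4,6,8}
'b' @ 1: {1,3,5}  [accepting]
'c' @ 2: {}  — state set empty
rest 'dbcbaa' ignored (set empty)
after full input: {}  (accept=1 not in)

Answer: REJECT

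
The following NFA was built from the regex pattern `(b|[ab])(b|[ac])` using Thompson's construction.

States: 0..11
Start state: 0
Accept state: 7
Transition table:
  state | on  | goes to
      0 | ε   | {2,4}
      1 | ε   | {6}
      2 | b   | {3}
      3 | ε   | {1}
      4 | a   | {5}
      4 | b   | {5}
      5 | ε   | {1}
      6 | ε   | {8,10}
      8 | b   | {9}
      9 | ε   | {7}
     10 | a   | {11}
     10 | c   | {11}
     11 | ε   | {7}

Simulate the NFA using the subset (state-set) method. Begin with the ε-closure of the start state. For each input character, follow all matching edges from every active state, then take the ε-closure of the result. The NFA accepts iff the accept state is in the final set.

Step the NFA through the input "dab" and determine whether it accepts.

Answer: REJECT

Steps:
start: ε-closure({0}) = {0,2,4}
'd' @ 1: {}  — dead — no transitions
rest 'ab' ignored (set empty)
final: {}; accept 7 not in set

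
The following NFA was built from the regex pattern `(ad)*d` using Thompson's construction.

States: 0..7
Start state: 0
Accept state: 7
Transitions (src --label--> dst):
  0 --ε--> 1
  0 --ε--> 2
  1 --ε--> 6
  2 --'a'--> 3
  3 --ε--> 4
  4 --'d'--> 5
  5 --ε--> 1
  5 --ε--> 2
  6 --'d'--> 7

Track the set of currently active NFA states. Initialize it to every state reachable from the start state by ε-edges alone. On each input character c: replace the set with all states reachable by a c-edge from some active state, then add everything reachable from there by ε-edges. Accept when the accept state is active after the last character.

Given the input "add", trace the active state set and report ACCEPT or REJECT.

S₀ = ε-closure({0}) = {0,1,2,6}
'a' @ 1: {3,4}
'd' @ 2: {1,2,5,6}
'd' @ 3: {7}  ✓accept
after full input: {7}  (accept=7 in)

Answer: ACCEPT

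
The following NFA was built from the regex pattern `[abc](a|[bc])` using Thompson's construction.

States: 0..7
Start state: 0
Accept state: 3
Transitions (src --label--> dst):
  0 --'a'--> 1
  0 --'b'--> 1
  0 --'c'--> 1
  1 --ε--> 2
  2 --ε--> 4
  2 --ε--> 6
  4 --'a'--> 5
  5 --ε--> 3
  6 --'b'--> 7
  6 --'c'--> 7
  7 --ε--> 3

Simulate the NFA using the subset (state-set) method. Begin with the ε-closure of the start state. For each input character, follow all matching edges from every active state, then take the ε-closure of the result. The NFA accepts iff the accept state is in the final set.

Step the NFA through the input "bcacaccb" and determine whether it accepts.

Answer: REJECT

Steps:
start: ε-closure({0}) = {0}
'b' @ 1: {1,2,4,6}
'c' @ 2: {3,7}  ✓accept
'a' @ 3: {}  — no active states
rest 'caccb' ignored (set empty)
final: {}; accept 3 not in set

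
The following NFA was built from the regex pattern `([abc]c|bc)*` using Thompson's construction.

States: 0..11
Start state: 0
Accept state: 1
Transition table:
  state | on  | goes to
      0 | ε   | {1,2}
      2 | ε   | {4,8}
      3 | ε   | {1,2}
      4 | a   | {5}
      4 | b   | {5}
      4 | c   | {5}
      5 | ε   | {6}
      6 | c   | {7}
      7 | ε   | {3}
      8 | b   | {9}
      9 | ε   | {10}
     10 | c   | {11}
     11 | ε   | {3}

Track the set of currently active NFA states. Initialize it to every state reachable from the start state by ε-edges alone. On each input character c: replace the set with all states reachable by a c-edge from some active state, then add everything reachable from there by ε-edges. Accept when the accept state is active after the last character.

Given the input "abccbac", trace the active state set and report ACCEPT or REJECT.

Answer: REJECT

Steps:
initial (ε-close {0}): {0,1,2,4,8}
'a' @ 1: {5,6}
'b' @ 2: {}  — no active states
rest 'ccbac' ignored (set empty)
after full input: {}  (accept=1 not in)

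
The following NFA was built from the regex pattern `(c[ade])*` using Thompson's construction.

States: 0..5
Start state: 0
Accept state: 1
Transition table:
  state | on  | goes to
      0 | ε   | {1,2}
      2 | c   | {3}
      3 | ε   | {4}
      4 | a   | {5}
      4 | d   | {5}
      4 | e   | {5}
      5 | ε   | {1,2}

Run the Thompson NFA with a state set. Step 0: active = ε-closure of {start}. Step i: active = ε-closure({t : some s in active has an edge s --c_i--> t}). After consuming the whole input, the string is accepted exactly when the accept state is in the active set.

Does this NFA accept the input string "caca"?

start: ε-closure({0}) = {0,1,2}
'c' @ 1: {3,4}
'a' @ 2: {1,2,5}  [accepting]
'c' @ 3: {3,4}
'a' @ 4: {1,2,5}  [accepting]
end set {1,2,5} — state 1 in

Answer: ACCEPT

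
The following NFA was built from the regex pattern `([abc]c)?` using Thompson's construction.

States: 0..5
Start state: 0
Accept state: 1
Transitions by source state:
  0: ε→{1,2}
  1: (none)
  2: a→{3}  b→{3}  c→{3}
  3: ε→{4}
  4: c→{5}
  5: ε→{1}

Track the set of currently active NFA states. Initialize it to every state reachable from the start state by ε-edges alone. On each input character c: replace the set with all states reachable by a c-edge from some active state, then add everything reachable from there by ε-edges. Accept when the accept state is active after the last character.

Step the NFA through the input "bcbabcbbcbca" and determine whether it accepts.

Answer: REJECT

Steps:
initial (ε-close {0}): {0,1,2}
'b' @ 1: {3,4}
'c' @ 2: {1,5}  (accept∈set)
'b' @ 3: {}  — no active states
rest 'abcbbcbca' ignored (set empty)
end set {} — state 1 not in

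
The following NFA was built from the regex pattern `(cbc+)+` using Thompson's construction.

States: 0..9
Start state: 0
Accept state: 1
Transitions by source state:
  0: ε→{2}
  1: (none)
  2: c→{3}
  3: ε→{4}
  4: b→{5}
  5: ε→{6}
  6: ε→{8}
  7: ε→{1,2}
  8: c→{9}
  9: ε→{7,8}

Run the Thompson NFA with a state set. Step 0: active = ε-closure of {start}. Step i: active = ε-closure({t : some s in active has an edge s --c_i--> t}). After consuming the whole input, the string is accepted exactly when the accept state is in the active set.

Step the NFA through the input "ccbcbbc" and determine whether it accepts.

S₀ = ε-closure({0}) = {0,2}
'c' @ 1: {3,4}
'c' @ 2: {}  — no active states
rest 'bcbbc' ignored (set empty)
after full input: {}  (accept=1 not in)

Answer: REJECT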